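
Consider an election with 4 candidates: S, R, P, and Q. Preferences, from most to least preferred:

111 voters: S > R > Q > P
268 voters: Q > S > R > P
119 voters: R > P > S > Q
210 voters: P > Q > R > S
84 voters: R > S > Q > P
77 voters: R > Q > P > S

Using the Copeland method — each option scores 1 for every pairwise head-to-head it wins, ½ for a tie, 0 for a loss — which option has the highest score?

Q

S: beats P; loses to R and Q → score 1.
R: beats S and P; loses to Q → score 2.
P: loses to S, R, and Q → score 0.
Q: beats S, R, and P → score 3.
Q has the best pairwise record.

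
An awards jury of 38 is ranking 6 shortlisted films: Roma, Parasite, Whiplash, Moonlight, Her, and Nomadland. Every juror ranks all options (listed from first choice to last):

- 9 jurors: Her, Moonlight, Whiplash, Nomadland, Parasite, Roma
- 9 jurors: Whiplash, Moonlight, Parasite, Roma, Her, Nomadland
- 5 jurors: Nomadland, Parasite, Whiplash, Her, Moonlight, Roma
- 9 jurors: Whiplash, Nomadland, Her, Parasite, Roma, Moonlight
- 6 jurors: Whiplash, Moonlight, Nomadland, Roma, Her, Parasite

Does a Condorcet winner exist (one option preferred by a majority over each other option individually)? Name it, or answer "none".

Whiplash

Whiplash vs Roma: 38–0 for Whiplash.
Whiplash vs Parasite: 33–5 for Whiplash.
Whiplash vs Moonlight: 29–9 for Whiplash.
Whiplash vs Her: 29–9 for Whiplash.
Whiplash vs Nomadland: 33–5 for Whiplash.
Whiplash beats every other option head-to-head.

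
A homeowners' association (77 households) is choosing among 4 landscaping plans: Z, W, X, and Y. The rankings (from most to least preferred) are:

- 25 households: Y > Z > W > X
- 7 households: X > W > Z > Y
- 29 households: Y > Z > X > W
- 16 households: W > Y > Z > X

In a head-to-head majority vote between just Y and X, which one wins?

Voters preferring Y to X: 70; preferring X to Y: 7.
Y wins the head-to-head.

Y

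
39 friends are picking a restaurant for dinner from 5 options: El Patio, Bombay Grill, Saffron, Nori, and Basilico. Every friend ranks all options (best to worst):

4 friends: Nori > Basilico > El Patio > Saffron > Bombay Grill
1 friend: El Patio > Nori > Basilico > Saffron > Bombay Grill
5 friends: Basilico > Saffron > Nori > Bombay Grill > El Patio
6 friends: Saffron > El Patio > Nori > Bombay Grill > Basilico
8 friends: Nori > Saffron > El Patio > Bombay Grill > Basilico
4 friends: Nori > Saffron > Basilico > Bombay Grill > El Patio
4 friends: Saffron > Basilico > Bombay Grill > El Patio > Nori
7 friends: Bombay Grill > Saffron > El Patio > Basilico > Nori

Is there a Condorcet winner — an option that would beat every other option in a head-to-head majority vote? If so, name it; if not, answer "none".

Saffron

Saffron vs El Patio: 34–5 for Saffron.
Saffron vs Bombay Grill: 32–7 for Saffron.
Saffron vs Nori: 22–17 for Saffron.
Saffron vs Basilico: 29–10 for Saffron.
Saffron beats every other option head-to-head.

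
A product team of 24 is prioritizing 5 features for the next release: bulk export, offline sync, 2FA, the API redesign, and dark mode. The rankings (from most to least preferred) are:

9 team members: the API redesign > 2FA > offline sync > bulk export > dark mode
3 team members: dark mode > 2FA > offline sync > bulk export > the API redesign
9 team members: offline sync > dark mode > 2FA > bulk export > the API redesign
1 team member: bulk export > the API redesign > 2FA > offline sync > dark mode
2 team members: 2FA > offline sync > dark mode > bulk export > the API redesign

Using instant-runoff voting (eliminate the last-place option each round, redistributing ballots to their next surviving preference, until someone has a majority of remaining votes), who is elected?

offline sync

Round 1: bulk export 1, offline sync 9, 2FA 2, the API redesign 9, dark mode 3. Eliminate bulk export.
Round 2: offline sync 9, 2FA 2, the API redesign 10, dark mode 3. Eliminate 2FA.
Round 3: offline sync 11, the API redesign 10, dark mode 3. Eliminate dark mode.
Round 4: offline sync 14, the API redesign 10. Offline sync has a majority.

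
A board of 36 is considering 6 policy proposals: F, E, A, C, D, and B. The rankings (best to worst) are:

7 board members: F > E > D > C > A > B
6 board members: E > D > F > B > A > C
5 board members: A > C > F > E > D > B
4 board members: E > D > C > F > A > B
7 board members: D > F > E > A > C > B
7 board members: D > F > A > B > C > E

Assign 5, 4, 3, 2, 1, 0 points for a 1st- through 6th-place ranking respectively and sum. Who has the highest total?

D

F: 7·5 + 6·3 + 5·3 + 4·2 + 7·4 + 7·4 = 132
E: 7·4 + 6·5 + 5·2 + 4·5 + 7·3 + 7·0 = 109
A: 7·1 + 6·1 + 5·5 + 4·1 + 7·2 + 7·3 = 77
C: 7·2 + 6·0 + 5·4 + 4·3 + 7·1 + 7·1 = 60
D: 7·3 + 6·4 + 5·1 + 4·4 + 7·5 + 7·5 = 136
B: 7·0 + 6·2 + 5·0 + 4·0 + 7·0 + 7·2 = 26
D has the highest Borda score (136).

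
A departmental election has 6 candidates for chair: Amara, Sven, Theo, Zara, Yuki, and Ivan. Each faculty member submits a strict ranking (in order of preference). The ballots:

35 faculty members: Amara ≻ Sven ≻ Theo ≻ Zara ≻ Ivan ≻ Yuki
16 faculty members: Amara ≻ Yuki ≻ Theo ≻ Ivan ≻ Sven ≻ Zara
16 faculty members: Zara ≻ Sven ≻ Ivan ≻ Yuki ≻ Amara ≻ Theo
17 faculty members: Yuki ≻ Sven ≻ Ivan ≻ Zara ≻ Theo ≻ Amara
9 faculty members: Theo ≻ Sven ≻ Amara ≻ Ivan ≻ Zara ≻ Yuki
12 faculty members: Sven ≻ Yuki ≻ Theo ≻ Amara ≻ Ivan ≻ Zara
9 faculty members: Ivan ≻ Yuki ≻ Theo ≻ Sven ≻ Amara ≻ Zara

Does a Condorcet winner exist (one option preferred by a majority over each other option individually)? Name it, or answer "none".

Sven vs Amara: 63–51 for Sven.
Sven vs Theo: 80–34 for Sven.
Sven vs Zara: 98–16 for Sven.
Sven vs Yuki: 72–42 for Sven.
Sven vs Ivan: 89–25 for Sven.
Sven beats every other option head-to-head.

Sven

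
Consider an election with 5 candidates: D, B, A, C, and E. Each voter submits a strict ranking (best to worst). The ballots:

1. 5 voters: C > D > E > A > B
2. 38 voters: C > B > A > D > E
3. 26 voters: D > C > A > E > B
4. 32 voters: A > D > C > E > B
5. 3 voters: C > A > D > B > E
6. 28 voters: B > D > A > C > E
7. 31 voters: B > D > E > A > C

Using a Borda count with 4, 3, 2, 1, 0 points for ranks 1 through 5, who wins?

D: 5·3 + 38·1 + 26·4 + 32·3 + 3·2 + 28·3 + 31·3 = 436
B: 5·0 + 38·3 + 26·0 + 32·0 + 3·1 + 28·4 + 31·4 = 353
A: 5·1 + 38·2 + 26·2 + 32·4 + 3·3 + 28·2 + 31·1 = 357
C: 5·4 + 38·4 + 26·3 + 32·2 + 3·4 + 28·1 + 31·0 = 354
E: 5·2 + 38·0 + 26·1 + 32·1 + 3·0 + 28·0 + 31·2 = 130
D has the highest Borda score (436).

D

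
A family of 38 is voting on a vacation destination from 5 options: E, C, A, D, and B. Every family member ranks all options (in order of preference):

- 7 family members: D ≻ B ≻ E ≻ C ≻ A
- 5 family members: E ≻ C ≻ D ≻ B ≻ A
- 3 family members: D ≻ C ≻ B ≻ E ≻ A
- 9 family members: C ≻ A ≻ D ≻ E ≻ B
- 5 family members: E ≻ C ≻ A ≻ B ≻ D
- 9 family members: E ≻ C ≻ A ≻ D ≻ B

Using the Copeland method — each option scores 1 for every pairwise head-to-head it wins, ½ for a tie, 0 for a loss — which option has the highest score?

E

E: beats C, A, and B; ties D → score 3.5.
C: beats A, D, and B; loses to E → score 3.
A: beats D and B; loses to E and C → score 2.
D: beats B; ties E; loses to C and A → score 1.5.
B: loses to E, C, A, and D → score 0.
E has the best pairwise record.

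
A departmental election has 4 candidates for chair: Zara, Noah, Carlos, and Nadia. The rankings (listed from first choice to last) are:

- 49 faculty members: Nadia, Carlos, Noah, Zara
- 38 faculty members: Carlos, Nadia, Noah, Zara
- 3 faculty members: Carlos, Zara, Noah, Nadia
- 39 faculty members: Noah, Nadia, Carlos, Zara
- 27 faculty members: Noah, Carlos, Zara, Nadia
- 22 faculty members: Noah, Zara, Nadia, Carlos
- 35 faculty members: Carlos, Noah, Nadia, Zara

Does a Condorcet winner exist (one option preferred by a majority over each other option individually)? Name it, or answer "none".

Checking pairwise contests:
Noah beats Zara 210–3.
Carlos beats Noah 125–88.
Nadia beats Carlos 110–103.
Noah beats Nadia 126–87.
Every option loses at least one head-to-head, so there is no Condorcet winner.

none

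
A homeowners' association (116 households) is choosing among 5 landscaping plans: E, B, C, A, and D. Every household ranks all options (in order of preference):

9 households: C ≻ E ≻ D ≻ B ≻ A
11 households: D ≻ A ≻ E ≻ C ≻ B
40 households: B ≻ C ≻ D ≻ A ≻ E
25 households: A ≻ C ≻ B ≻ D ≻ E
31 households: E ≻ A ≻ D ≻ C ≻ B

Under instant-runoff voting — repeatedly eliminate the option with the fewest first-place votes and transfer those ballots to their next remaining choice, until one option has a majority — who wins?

Round 1: E 31, B 40, C 9, A 25, D 11. Eliminate C.
Round 2: E 40, B 40, A 25, D 11. Eliminate D.
Round 3: E 40, B 40, A 36. Eliminate A.
Round 4: E 51, B 65. B has a majority.

B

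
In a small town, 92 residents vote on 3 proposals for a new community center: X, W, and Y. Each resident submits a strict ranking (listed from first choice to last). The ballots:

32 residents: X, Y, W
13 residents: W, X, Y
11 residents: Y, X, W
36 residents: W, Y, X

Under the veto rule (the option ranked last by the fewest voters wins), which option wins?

Y

Last-place votes: X 36, W 43, Y 13.
Y is ranked last by the fewest voters, so Y wins.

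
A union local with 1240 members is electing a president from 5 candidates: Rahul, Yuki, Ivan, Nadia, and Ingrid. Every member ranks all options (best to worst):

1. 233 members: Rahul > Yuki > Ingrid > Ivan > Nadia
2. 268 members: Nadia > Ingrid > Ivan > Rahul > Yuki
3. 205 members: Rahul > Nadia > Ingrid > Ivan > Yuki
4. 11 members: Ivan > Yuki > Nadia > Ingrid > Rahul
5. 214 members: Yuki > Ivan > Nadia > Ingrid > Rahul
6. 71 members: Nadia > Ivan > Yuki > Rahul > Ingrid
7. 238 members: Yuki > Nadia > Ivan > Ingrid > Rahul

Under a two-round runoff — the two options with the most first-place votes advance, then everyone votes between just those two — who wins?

Rahul

Round 1 first-place votes: Rahul 438, Yuki 452, Ivan 11, Nadia 339, Ingrid 0.
Yuki and Rahul advance.
Runoff: Yuki is preferred to Rahul by 534 voters; Rahul by 706.
Rahul wins the runoff.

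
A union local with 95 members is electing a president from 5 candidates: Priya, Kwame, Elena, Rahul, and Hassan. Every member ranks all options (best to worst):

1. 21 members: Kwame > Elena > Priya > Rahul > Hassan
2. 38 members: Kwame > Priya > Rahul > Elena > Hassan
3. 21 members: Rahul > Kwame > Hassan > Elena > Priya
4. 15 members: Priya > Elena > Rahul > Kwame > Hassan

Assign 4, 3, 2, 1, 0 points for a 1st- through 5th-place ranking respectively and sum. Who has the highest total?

Priya: 21·2 + 38·3 + 21·0 + 15·4 = 216
Kwame: 21·4 + 38·4 + 21·3 + 15·1 = 314
Elena: 21·3 + 38·1 + 21·1 + 15·3 = 167
Rahul: 21·1 + 38·2 + 21·4 + 15·2 = 211
Hassan: 21·0 + 38·0 + 21·2 + 15·0 = 42
Kwame has the highest Borda score (314).

Kwame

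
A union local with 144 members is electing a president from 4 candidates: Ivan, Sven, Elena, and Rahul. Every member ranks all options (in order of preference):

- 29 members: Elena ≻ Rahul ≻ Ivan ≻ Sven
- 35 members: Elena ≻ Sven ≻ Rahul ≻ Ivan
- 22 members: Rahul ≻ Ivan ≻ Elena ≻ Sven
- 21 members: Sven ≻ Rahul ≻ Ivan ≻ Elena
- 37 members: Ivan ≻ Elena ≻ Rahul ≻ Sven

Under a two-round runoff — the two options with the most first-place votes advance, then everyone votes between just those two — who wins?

Ivan

Round 1 first-place votes: Ivan 37, Sven 21, Elena 64, Rahul 22.
Elena and Ivan advance.
Runoff: Elena is preferred to Ivan by 64 voters; Ivan by 80.
Ivan wins the runoff.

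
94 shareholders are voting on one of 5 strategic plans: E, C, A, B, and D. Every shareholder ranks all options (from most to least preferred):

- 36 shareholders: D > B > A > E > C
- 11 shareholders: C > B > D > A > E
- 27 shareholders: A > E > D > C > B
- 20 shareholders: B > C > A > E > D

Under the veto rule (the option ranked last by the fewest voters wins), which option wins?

Last-place votes: E 11, C 36, A 0, B 27, D 20.
A is ranked last by the fewest voters, so A wins.

A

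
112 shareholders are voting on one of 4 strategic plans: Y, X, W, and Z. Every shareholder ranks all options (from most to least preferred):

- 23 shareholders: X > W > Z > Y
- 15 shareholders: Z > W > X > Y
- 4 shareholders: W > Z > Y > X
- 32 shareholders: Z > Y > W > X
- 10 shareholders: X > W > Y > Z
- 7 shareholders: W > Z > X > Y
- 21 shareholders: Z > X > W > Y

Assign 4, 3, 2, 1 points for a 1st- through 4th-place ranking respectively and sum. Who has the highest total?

Y: 23·1 + 15·1 + 4·2 + 32·3 + 10·2 + 7·1 + 21·1 = 190
X: 23·4 + 15·2 + 4·1 + 32·1 + 10·4 + 7·2 + 21·3 = 275
W: 23·3 + 15·3 + 4·4 + 32·2 + 10·3 + 7·4 + 21·2 = 294
Z: 23·2 + 15·4 + 4·3 + 32·4 + 10·1 + 7·3 + 21·4 = 361
Z has the highest Borda score (361).

Z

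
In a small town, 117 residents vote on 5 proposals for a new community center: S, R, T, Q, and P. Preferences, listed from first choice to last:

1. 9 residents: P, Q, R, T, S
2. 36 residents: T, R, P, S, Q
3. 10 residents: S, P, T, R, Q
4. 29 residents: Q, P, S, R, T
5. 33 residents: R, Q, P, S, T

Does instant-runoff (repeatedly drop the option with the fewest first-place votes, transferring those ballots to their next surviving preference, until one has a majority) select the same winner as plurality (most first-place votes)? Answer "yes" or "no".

Instant-runoff — R1 S 10, R 33, T 36, Q 29, P 9 (P out); R2 S 10, R 33, T 36, Q 38 (S out); R3 R 33, T 46, Q 38 (R out); R4 T 46, Q 71 (Q winner). Winner: Q.
Plurality — first-place votes: S 10, R 33, T 36, Q 29, P 9. Winner: T.
The two methods disagree.

no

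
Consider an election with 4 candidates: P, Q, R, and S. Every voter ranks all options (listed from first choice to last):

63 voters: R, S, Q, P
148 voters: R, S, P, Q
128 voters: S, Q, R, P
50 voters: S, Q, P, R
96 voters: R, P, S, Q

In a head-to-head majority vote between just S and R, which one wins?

R

Voters preferring S to R: 178; preferring R to S: 307.
R wins the head-to-head.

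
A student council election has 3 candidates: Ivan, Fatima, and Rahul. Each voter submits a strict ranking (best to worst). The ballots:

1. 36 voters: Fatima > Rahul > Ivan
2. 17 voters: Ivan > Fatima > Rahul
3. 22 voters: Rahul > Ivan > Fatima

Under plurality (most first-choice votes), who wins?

First-place votes: Ivan 17, Fatima 36, Rahul 22.
Fatima has the most first-place votes.

Fatima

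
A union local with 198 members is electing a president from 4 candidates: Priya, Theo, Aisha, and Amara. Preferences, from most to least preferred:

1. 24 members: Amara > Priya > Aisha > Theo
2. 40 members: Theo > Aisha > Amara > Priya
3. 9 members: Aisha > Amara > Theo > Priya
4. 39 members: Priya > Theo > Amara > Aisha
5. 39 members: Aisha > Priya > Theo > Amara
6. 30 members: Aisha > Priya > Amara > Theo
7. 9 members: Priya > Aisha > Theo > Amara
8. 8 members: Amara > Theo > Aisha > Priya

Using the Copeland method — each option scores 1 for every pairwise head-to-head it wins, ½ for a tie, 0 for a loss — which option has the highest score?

Aisha

Priya: beats Theo and Amara; loses to Aisha → score 2.
Theo: beats Amara; loses to Priya and Aisha → score 1.
Aisha: beats Priya, Theo, and Amara → score 3.
Amara: loses to Priya, Theo, and Aisha → score 0.
Aisha has the best pairwise record.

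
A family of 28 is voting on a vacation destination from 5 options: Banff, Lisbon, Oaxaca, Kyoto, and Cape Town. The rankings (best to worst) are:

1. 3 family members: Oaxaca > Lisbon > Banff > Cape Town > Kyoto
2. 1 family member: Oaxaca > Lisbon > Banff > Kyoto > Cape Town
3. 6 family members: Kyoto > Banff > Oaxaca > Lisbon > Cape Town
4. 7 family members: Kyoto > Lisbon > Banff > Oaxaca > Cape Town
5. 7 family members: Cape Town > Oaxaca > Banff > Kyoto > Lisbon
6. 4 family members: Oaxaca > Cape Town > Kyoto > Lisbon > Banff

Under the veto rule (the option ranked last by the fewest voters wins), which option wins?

Last-place votes: Banff 4, Lisbon 7, Oaxaca 0, Kyoto 3, Cape Town 14.
Oaxaca is ranked last by the fewest voters, so Oaxaca wins.

Oaxaca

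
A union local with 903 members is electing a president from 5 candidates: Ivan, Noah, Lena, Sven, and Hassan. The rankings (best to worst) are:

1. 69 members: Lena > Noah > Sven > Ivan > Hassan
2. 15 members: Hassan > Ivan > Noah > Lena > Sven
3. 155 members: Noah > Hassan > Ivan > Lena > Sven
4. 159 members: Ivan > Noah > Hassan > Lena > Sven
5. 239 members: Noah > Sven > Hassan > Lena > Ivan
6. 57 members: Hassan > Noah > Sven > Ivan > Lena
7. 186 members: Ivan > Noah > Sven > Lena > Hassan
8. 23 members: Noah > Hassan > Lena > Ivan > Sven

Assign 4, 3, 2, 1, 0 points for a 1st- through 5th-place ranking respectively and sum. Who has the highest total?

Ivan: 69·1 + 15·3 + 155·2 + 159·4 + 239·0 + 57·1 + 186·4 + 23·1 = 1884
Noah: 69·3 + 15·2 + 155·4 + 159·3 + 239·4 + 57·3 + 186·3 + 23·4 = 3111
Lena: 69·4 + 15·1 + 155·1 + 159·1 + 239·1 + 57·0 + 186·1 + 23·2 = 1076
Sven: 69·2 + 15·0 + 155·0 + 159·0 + 239·3 + 57·2 + 186·2 + 23·0 = 1341
Hassan: 69·0 + 15·4 + 155·3 + 159·2 + 239·2 + 57·4 + 186·0 + 23·3 = 1618
Noah has the highest Borda score (3111).

Noah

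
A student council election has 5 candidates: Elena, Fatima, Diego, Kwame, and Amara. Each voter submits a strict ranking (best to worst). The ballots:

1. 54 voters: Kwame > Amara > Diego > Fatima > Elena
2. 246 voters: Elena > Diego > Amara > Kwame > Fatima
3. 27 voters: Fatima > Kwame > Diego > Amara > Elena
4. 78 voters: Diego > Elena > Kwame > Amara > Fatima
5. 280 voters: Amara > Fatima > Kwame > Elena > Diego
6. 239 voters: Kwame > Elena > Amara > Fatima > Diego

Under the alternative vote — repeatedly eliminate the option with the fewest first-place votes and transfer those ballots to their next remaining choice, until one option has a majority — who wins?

Round 1: Elena 246, Fatima 27, Diego 78, Kwame 293, Amara 280. Eliminate Fatima.
Round 2: Elena 246, Diego 78, Kwame 320, Amara 280. Eliminate Diego.
Round 3: Elena 324, Kwame 320, Amara 280. Eliminate Amara.
Round 4: Elena 324, Kwame 600. Kwame has a majority.

Kwame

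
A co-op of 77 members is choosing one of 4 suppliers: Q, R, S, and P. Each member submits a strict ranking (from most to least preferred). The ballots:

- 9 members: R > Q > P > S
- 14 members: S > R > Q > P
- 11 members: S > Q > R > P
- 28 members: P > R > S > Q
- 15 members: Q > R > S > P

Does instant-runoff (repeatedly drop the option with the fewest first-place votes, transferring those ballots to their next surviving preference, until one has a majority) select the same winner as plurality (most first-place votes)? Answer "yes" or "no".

Instant-runoff — R1 Q 15, R 9, S 25, P 28 (R out); R2 Q 24, S 25, P 28 (Q out); R3 S 40, P 37 (S winner). Winner: S.
Plurality — first-place votes: Q 15, R 9, S 25, P 28. Winner: P.
The two methods disagree.

no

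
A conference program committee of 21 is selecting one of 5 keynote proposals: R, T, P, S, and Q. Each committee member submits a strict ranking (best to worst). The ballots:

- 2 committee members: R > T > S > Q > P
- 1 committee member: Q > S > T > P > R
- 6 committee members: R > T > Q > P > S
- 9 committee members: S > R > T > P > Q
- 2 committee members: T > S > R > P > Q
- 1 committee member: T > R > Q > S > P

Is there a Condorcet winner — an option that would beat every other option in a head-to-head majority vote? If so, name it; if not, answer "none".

Checking pairwise contests:
S beats R 12–9.
R beats T 17–4.
R beats P 20–1.
T beats S 11–10.
R beats Q 20–1.
Every option loses at least one head-to-head, so there is no Condorcet winner.

none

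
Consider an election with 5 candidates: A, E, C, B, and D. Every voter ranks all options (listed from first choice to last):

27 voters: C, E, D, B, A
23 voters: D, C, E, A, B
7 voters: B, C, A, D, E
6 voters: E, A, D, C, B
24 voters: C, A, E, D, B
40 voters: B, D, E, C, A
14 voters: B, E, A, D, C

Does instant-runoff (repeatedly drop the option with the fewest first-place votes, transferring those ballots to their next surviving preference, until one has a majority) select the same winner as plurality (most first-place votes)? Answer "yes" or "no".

Instant-runoff — R1 A 0, E 6, C 51, B 61, D 23 (A out); R2 E 6, C 51, B 61, D 23 (E out); R3 C 51, B 61, D 29 (D out); R4 C 80, B 61 (C winner). Winner: C.
Plurality — first-place votes: A 0, E 6, C 51, B 61, D 23. Winner: B.
The two methods disagree.

no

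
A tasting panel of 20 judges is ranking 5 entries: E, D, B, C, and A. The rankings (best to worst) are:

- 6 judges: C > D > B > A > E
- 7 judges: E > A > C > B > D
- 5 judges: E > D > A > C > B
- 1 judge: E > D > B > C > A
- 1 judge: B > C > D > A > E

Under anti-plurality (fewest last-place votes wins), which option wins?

Last-place votes: E 7, D 7, B 5, C 0, A 1.
C is ranked last by the fewest voters, so C wins.

C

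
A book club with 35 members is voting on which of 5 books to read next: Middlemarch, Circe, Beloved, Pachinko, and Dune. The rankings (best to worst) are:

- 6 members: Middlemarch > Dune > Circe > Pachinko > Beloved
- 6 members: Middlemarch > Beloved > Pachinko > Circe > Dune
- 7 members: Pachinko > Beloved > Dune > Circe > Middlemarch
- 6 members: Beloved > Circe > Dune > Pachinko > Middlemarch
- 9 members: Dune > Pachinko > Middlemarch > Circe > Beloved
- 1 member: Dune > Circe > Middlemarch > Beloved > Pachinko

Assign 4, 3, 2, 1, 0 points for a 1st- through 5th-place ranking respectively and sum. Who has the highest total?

Dune

Middlemarch: 6·4 + 6·4 + 7·0 + 6·0 + 9·2 + 1·2 = 68
Circe: 6·2 + 6·1 + 7·1 + 6·3 + 9·1 + 1·3 = 55
Beloved: 6·0 + 6·3 + 7·3 + 6·4 + 9·0 + 1·1 = 64
Pachinko: 6·1 + 6·2 + 7·4 + 6·1 + 9·3 + 1·0 = 79
Dune: 6·3 + 6·0 + 7·2 + 6·2 + 9·4 + 1·4 = 84
Dune has the highest Borda score (84).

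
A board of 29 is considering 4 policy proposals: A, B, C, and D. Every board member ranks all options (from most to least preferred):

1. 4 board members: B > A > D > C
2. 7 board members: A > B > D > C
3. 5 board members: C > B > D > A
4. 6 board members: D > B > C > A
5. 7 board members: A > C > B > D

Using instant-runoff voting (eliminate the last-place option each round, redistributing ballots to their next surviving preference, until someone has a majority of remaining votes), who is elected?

Round 1: A 14, B 4, C 5, D 6. Eliminate B.
Round 2: A 18, C 5, D 6. A has a majority.

A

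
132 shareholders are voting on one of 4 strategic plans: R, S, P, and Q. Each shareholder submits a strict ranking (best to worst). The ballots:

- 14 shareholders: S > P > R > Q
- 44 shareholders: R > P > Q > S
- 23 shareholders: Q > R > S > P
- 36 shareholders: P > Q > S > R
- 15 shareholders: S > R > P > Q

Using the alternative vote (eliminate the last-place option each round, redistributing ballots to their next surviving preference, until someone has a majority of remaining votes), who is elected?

R

Round 1: R 44, S 29, P 36, Q 23. Eliminate Q.
Round 2: R 67, S 29, P 36. R has a majority.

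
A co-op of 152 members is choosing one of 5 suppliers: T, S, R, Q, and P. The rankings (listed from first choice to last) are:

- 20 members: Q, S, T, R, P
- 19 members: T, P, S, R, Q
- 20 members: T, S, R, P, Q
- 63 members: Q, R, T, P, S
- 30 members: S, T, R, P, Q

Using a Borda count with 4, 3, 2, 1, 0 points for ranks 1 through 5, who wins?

T

T: 20·2 + 19·4 + 20·4 + 63·2 + 30·3 = 412
S: 20·3 + 19·2 + 20·3 + 63·0 + 30·4 = 278
R: 20·1 + 19·1 + 20·2 + 63·3 + 30·2 = 328
Q: 20·4 + 19·0 + 20·0 + 63·4 + 30·0 = 332
P: 20·0 + 19·3 + 20·1 + 63·1 + 30·1 = 170
T has the highest Borda score (412).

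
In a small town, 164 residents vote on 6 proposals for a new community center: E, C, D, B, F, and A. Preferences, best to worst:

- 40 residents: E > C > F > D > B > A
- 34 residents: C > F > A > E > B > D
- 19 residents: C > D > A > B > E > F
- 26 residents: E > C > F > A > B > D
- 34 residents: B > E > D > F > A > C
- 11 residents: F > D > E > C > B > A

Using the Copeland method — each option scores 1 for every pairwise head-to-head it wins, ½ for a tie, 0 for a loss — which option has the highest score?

E: beats C, D, B, F, and A → score 5.
C: beats D, B, F, and A; loses to E → score 4.
D: beats A; loses to E, C, B, and F → score 1.
B: beats D and A; loses to E, C, and F → score 2.
F: beats D, B, and A; loses to E and C → score 3.
A: loses to E, C, D, B, and F → score 0.
E has the best pairwise record.

E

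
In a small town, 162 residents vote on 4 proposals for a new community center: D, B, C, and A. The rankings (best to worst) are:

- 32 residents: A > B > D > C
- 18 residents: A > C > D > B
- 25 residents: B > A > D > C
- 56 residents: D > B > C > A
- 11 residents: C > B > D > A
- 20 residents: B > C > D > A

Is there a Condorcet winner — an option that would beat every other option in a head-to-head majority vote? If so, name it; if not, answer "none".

B

B vs D: 88–74 for B.
B vs C: 133–29 for B.
B vs A: 112–50 for B.
B beats every other option head-to-head.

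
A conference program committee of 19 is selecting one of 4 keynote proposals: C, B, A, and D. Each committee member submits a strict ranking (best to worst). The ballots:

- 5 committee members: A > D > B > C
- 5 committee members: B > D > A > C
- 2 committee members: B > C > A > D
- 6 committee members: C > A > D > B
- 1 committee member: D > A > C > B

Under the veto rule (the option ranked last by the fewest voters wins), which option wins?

A

Last-place votes: C 10, B 7, A 0, D 2.
A is ranked last by the fewest voters, so A wins.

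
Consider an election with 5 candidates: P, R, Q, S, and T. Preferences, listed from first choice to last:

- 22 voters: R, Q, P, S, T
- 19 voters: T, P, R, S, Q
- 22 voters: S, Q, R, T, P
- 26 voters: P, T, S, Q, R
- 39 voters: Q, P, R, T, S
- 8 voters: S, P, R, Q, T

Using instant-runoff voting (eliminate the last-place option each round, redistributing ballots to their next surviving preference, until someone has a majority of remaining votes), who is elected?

Q

Round 1: P 26, R 22, Q 39, S 30, T 19. Eliminate T.
Round 2: P 45, R 22, Q 39, S 30. Eliminate R.
Round 3: P 45, Q 61, S 30. Eliminate S.
Round 4: P 53, Q 83. Q has a majority.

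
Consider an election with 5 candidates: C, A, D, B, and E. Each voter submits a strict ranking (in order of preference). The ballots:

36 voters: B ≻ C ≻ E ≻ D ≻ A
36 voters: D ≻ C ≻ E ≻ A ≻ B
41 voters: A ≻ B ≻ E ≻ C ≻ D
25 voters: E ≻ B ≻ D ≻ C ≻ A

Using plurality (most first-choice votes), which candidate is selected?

A

First-place votes: C 0, A 41, D 36, B 36, E 25.
A has the most first-place votes.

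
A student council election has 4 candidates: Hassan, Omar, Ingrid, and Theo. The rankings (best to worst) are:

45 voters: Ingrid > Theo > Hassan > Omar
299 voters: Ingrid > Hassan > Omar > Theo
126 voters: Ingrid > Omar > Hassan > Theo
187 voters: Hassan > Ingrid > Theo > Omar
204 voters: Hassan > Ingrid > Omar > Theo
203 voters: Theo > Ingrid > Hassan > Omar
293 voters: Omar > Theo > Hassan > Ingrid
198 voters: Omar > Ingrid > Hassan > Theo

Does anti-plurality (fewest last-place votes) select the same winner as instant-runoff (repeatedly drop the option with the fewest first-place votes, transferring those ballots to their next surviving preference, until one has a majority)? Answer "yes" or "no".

no

Anti-plurality — last-place votes: Hassan 0, Omar 435, Ingrid 293, Theo 827. Winner: Hassan.
Instant-runoff — R1 Hassan 391, Omar 491, Ingrid 470, Theo 203 (Theo out); R2 Hassan 391, Omar 491, Ingrid 673 (Hassan out); R3 Omar 491, Ingrid 1064 (Ingrid winner). Winner: Ingrid.
The two methods disagree.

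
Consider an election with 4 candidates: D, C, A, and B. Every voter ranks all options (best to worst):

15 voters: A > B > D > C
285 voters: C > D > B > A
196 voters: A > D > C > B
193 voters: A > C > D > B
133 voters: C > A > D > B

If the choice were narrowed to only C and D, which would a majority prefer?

Voters preferring C to D: 611; preferring D to C: 211.
C wins the head-to-head.

C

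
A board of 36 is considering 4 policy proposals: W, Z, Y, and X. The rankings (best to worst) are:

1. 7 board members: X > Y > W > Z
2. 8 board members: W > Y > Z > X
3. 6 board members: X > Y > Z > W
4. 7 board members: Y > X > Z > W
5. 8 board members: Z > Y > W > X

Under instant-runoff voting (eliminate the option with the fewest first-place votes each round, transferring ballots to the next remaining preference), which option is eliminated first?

Y

Round 1: W 8, Z 8, Y 7, X 13. Eliminate Y.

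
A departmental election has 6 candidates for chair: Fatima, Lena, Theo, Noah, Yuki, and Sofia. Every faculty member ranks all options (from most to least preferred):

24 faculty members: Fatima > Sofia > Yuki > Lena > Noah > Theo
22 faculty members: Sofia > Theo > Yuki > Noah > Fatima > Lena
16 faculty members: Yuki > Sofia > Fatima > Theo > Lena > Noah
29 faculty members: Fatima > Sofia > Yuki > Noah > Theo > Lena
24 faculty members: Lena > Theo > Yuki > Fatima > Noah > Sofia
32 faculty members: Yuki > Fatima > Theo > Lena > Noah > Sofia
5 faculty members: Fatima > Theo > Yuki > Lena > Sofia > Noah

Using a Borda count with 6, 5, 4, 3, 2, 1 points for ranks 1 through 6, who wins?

Fatima: 24·6 + 22·2 + 16·4 + 29·6 + 24·3 + 32·5 + 5·6 = 688
Lena: 24·3 + 22·1 + 16·2 + 29·1 + 24·6 + 32·3 + 5·3 = 410
Theo: 24·1 + 22·5 + 16·3 + 29·2 + 24·5 + 32·4 + 5·5 = 513
Noah: 24·2 + 22·3 + 16·1 + 29·3 + 24·2 + 32·2 + 5·1 = 334
Yuki: 24·4 + 22·4 + 16·6 + 29·4 + 24·4 + 32·6 + 5·4 = 704
Sofia: 24·5 + 22·6 + 16·5 + 29·5 + 24·1 + 32·1 + 5·2 = 543
Yuki has the highest Borda score (704).

Yuki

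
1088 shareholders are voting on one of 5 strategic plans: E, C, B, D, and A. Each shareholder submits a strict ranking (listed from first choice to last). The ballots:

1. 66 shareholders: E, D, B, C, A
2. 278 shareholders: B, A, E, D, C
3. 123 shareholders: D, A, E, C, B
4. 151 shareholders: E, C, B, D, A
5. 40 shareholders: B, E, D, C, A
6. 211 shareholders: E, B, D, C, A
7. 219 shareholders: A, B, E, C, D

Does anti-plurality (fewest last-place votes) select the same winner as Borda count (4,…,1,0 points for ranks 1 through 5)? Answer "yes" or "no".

yes

Anti-plurality — last-place votes: E 0, C 278, B 123, D 219, A 468. Winner: E.
Borda — scores: E 3072, C 1112, B 2996, D 1621, A 2079. Winner: E.
The two methods agree.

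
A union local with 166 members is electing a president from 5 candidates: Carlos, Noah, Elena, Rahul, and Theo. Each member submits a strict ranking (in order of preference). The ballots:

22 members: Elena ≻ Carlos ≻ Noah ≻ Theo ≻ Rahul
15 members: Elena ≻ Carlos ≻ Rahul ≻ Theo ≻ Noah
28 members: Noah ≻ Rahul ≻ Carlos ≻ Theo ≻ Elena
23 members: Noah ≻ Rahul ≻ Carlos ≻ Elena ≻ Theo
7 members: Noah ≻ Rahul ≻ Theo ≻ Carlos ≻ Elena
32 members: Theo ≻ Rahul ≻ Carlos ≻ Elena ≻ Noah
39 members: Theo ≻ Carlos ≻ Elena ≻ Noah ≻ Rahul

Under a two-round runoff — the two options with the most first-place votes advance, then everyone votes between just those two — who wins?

Round 1 first-place votes: Carlos 0, Noah 58, Elena 37, Rahul 0, Theo 71.
Theo and Noah advance.
Runoff: Theo is preferred to Noah by 86 voters; Noah by 80.
Theo wins the runoff.

Theo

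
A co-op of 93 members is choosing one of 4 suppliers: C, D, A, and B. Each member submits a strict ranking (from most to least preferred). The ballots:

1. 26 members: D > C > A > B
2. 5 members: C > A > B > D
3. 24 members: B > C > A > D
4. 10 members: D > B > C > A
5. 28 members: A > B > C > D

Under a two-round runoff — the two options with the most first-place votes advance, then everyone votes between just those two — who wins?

A

Round 1 first-place votes: C 5, D 36, A 28, B 24.
D and A advance.
Runoff: D is preferred to A by 36 voters; A by 57.
A wins the runoff.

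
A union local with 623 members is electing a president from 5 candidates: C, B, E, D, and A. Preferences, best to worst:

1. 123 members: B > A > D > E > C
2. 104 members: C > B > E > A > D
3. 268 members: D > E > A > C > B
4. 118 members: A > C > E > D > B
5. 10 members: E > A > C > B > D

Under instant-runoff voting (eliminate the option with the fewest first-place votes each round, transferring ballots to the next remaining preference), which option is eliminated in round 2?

C

Round 1: C 104, B 123, E 10, D 268, A 118. Eliminate E.
Round 2: C 104, B 123, D 268, A 128. Eliminate C.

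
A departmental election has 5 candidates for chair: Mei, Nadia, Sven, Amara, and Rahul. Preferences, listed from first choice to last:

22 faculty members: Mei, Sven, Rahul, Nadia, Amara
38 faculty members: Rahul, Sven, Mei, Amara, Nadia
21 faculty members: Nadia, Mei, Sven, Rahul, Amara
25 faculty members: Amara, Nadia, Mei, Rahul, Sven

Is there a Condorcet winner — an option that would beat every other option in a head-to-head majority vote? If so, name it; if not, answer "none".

Mei vs Nadia: 60–46 for Mei.
Mei vs Sven: 68–38 for Mei.
Mei vs Amara: 81–25 for Mei.
Mei vs Rahul: 68–38 for Mei.
Mei beats every other option head-to-head.

Mei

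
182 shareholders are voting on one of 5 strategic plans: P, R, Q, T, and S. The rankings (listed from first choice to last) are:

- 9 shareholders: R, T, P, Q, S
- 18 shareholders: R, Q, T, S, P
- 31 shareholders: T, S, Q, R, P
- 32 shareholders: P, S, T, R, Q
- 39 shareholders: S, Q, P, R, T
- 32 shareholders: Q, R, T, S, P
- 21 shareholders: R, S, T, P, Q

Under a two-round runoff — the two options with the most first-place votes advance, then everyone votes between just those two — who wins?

Round 1 first-place votes: P 32, R 48, Q 32, T 31, S 39.
R and S advance.
Runoff: R is preferred to S by 80 voters; S by 102.
S wins the runoff.

S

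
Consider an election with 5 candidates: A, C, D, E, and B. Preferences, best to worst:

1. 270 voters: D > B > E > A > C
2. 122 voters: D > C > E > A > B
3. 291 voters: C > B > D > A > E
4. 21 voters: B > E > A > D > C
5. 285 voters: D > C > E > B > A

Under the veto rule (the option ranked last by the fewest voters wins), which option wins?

Last-place votes: A 285, C 291, D 0, E 291, B 122.
D is ranked last by the fewest voters, so D wins.

D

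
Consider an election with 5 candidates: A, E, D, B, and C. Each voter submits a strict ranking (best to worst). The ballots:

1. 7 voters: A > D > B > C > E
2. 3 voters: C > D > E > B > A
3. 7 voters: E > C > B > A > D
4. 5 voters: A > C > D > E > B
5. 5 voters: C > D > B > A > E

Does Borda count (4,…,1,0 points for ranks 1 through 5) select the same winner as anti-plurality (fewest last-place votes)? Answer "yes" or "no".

yes

Borda — scores: A 60, E 39, D 55, B 41, C 75. Winner: C.
Anti-plurality — last-place votes: A 3, E 12, D 7, B 5, C 0. Winner: C.
The two methods agree.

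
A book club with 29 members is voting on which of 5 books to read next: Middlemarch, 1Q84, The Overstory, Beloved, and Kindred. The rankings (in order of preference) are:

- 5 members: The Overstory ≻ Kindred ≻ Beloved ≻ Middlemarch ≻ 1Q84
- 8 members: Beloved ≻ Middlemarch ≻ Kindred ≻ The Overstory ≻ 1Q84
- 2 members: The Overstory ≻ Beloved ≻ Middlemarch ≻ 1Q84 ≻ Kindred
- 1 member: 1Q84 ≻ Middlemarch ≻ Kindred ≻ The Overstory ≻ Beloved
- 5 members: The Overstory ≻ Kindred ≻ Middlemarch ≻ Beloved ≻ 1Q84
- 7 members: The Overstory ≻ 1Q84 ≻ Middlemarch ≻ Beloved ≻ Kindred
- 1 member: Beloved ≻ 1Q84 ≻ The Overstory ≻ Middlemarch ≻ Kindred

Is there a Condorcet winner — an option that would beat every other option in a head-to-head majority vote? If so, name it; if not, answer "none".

The Overstory

The Overstory vs Middlemarch: 20–9 for The Overstory.
The Overstory vs 1Q84: 27–2 for The Overstory.
The Overstory vs Beloved: 20–9 for The Overstory.
The Overstory vs Kindred: 20–9 for The Overstory.
The Overstory beats every other option head-to-head.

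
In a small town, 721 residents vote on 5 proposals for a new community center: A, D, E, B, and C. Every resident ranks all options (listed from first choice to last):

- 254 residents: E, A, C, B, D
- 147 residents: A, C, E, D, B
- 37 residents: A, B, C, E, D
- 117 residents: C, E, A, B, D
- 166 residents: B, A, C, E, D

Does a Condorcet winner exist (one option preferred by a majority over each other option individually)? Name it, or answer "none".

Checking pairwise contests:
E beats A 371–350.
A beats D 721–0.
C beats E 467–254.
A beats B 555–166.
A beats C 604–117.
Every option loses at least one head-to-head, so there is no Condorcet winner.

none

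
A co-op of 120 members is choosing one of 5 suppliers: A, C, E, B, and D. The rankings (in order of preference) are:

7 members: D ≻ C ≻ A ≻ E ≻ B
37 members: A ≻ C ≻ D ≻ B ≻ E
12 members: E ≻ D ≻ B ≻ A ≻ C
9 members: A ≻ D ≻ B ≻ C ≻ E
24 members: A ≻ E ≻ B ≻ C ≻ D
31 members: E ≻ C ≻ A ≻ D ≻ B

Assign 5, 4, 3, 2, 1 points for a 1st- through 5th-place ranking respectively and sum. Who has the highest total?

A

A: 7·3 + 37·5 + 12·2 + 9·5 + 24·5 + 31·3 = 488
C: 7·4 + 37·4 + 12·1 + 9·2 + 24·2 + 31·4 = 378
E: 7·2 + 37·1 + 12·5 + 9·1 + 24·4 + 31·5 = 371
B: 7·1 + 37·2 + 12·3 + 9·3 + 24·3 + 31·1 = 247
D: 7·5 + 37·3 + 12·4 + 9·4 + 24·1 + 31·2 = 316
A has the highest Borda score (488).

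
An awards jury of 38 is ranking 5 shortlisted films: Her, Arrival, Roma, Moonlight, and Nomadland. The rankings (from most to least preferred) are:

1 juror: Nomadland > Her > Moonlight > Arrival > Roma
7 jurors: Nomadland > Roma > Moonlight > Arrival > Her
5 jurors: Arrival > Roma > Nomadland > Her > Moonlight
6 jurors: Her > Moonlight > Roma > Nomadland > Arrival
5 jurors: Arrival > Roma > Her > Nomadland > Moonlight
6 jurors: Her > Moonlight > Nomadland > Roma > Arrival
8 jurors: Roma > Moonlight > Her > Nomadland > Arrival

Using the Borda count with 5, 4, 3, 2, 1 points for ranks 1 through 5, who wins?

Her: 1·4 + 7·1 + 5·2 + 6·5 + 5·3 + 6·5 + 8·3 = 120
Arrival: 1·2 + 7·2 + 5·5 + 6·1 + 5·5 + 6·1 + 8·1 = 86
Roma: 1·1 + 7·4 + 5·4 + 6·3 + 5·4 + 6·2 + 8·5 = 139
Moonlight: 1·3 + 7·3 + 5·1 + 6·4 + 5·1 + 6·4 + 8·4 = 114
Nomadland: 1·5 + 7·5 + 5·3 + 6·2 + 5·2 + 6·3 + 8·2 = 111
Roma has the highest Borda score (139).

Roma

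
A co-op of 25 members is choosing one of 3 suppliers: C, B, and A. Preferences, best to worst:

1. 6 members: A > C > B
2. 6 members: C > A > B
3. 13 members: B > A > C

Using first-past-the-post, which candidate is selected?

B

First-place votes: C 6, B 13, A 6.
B has the most first-place votes.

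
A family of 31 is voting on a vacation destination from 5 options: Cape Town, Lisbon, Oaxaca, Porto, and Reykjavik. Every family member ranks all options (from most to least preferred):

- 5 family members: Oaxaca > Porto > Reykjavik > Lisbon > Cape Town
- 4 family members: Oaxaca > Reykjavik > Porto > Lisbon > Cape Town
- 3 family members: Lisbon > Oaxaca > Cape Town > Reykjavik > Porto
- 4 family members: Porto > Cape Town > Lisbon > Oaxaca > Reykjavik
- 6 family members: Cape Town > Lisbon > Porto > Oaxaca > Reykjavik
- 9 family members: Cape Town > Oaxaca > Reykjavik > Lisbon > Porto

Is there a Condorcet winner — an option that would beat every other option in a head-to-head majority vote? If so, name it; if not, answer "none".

Cape Town

Cape Town vs Lisbon: 19–12 for Cape Town.
Cape Town vs Oaxaca: 19–12 for Cape Town.
Cape Town vs Porto: 18–13 for Cape Town.
Cape Town vs Reykjavik: 22–9 for Cape Town.
Cape Town beats every other option head-to-head.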